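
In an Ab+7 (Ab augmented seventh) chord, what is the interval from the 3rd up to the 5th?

M3

Spelling the chord: Ab, C, E, Gb.
So we need the interval from C up to E.
From C to E is 4 semitones, exactly the major third.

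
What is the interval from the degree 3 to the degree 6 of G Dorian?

augmented fourth

Spelling G Dorian: G A Bb C D E F.
The degree 3 is Bb and the scale degree 6 is E.
From Bb to E: 6 semitones over a fourth = augmented.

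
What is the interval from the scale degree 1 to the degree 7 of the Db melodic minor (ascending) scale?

major seventh

Spelling the Db melodic minor (ascending) scale: Db Eb Fb Gb Ab Bb C.
That puts Db below C.
Db up to C spans 7 letter names and 11 semitones — a major seventh.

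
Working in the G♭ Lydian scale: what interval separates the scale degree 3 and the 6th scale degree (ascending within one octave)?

G♭ lydian: G♭ A♭ B♭ C D♭ E♭ F.
Scale degree 3 = B♭; degree 6 = E♭.
Counting 4 letters and 5 half steps from B♭ gives a perfect fourth.

P4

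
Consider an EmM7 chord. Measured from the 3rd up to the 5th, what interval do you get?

Spelling the chord: E, G, B, D#.
The 3rd is G and the 5th is B.
G up to B spans 3 letter names and 4 semitones — a major third.

major 3rd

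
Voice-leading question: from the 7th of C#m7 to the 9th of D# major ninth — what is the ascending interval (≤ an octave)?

C#m7 has B as its 7th, and D# major ninth has E# as its 9th.
From B to E#: 6 semitones over a fourth = augmented.

A4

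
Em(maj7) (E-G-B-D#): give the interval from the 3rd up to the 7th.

augmented fifth

The 3rd is G and the 7th is D#.
G up to D# is 8 semitones, a half step wider than a perfect fifth, so the interval is augmented.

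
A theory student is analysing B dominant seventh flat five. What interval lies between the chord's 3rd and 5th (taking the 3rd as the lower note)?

diminished 3rd

Spelling the chord: B-D#-F-A.
So we need the interval from D# up to F.
3 letter names make it a third; at 2 semitones (a whole step narrower than major) the quality is diminished.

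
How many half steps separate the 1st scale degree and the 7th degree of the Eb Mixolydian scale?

The scale is Eb F G Ab Bb C Db.
Eb up to Db is a minor seventh — 10 semitones.

10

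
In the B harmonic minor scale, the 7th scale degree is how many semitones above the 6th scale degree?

3

The scale is B C# D E F# G A#.
G up to A# is an augmented second — 3 semitones.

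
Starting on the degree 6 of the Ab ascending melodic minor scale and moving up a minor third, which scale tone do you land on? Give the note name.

Ab

The scale is Ab Bb Cb Db Eb F G.
The degree 6 is F; a minor third above that is Ab — scale degree 1.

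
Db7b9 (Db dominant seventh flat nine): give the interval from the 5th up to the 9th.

Spelling the chord: Db–F–Ab–Cb–Ebb.
So we need the interval from Ab up to Ebb.
From Ab to Ebb: 6 semitones over a fifth = diminished.

diminished fifth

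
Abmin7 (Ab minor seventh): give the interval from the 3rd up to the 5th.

major third

Spelling the chord: Ab–Cb–Eb–Gb.
The 3rd is Cb and the 5th is Eb.
Counting 3 letters and 4 half steps from Cb gives a major third.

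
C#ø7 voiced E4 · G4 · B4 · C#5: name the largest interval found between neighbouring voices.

Adjacent intervals: E4→G4 = minor third; G4→B4 = major third; B4→C#5 = major second.
The largest is G4 to B4, a major third (4 semitones).

M3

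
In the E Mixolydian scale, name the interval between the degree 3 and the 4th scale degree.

E mixolydian: E F# G# A B C# D.
Degree 3 = G#; 4th scale degree = A.
From G# to A: 1 semitone over a second = minor.

minor 2nd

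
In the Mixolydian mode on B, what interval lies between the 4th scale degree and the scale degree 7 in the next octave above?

B mixolydian: B C♯ D♯ E F♯ G♯ A.
4th scale degree = E; degree 7 (up an octave) = A.
From E to A is 17 semitones, exactly the perfect eleventh.

perfect 11th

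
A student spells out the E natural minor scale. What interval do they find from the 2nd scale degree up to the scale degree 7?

minor sixth

The scale runs E F# G A B C D.
That puts F# below D.
6 letter names make it a sixth; at 8 semitones (a half step narrower than major) the quality is minor.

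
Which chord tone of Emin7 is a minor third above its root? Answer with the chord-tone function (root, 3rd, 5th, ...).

3rd

Em7: E–G–B–D.
The root is E. A minor third above E is G.
G is the chord's 3rd.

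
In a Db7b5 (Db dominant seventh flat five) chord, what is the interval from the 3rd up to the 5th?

d3

The chord tones of Db7b5 are Db–F–Abb–Cb.
That puts F below Abb.
3 letter names make it a third; at 2 semitones (a whole step narrower than major) the quality is diminished.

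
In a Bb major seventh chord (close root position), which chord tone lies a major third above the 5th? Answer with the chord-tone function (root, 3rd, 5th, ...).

Bbmaj7: Bb D F A.
The 5th is F. A major third above F is A.
A is the chord's 7th.

7th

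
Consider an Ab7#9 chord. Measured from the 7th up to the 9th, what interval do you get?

augmented third

Ab dominant seventh sharp nine: Ab, C, Eb, Gb, B.
The 7th is Gb and the 9th is B.
From Gb to B: 5 semitones over a third = augmented.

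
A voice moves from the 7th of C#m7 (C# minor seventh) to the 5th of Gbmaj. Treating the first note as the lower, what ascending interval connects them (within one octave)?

d3

C#m7 (C# minor seventh) has B as its 7th, and Gbmaj has Db as its 5th.
From B to Db: 2 semitones over a third = diminished.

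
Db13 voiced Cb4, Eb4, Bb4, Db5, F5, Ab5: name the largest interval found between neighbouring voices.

perfect 5th

Adjacent intervals: Cb4→Eb4 = major third; Eb4→Bb4 = perfect fifth; Bb4→Db5 = minor third; Db5→F5 = major third; F5→Ab5 = minor third.
The largest is Eb4 to Bb4, a perfect fifth (7 semitones).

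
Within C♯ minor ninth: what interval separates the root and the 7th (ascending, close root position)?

m7

C♯min9: C♯ E G♯ B D♯.
So we need the interval from C♯ up to B.
C♯ up to B is 10 semitones, a half step narrower than a major seventh, so the interval is minor.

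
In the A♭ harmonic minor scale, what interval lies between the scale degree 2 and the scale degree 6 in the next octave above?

Spelling the A♭ harmonic minor scale: A♭ B♭ C♭ D♭ E♭ F♭ G.
That puts B♭ below F♭.
B♭ up to F♭ is 18 semitones, a half step narrower than a perfect twelfth, so the interval is diminished.

diminished twelfth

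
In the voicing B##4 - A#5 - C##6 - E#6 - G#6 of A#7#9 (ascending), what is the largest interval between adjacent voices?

Adjacent intervals: B##4→A#5 = diminished seventh; A#5→C##6 = major third; C##6→E#6 = minor third; E#6→G#6 = minor third.
The largest is B##4 to A#5, a diminished seventh (9 semitones).

diminished 7th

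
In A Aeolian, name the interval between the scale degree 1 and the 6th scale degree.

The scale runs A B C D E F G.
Scale degree 1 = A; 6th degree = F.
6 letter names make it a sixth; at 8 semitones (a half step narrower than major) the quality is minor.

minor sixth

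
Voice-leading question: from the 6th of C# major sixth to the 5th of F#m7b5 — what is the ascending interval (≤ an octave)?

The 6th of C# major sixth is A#; the 5th of F#m7b5 is C.
From A# to C: 2 semitones over a third = diminished.

diminished 3rd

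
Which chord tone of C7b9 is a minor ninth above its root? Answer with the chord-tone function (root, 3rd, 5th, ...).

The chord tones of C dominant seventh flat nine are C-E-G-B♭-D♭.
The root is C. A minor ninth above C is D♭.
D♭ is the chord's 9th.

9th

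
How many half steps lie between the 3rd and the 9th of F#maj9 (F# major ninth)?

Spelling the chord: F#, A#, C#, E#, G#.
A# to G# is a minor seventh: 10 semitones.

10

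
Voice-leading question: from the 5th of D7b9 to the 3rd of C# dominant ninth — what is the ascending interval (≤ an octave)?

D7b9 has A as its 5th, and C# dominant ninth has E# as its 3rd.
From A to E#: 8 semitones over a fifth = augmented.

A5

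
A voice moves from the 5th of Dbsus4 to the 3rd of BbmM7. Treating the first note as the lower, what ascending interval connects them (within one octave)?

The 5th of Dbsus4 is Ab; the 3rd of BbmM7 is Db.
Ab up to Db spans 4 letter names and 5 semitones — a perfect fourth.

P4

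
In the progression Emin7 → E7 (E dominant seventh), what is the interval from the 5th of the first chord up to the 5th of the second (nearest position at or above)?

P1

The 5th of Emin7 is B; the 5th of E7 (E dominant seventh) is B.
Counting 1 letters and 0 half steps from B gives a perfect unison.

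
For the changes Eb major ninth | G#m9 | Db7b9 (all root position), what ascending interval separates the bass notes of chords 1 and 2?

The roots are Eb and G#.
Eb up to G# is 5 semitones, a half step wider than a major third, so the interval is augmented.

augmented 3rd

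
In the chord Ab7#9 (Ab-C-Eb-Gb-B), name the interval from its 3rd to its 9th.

That puts C below B.
Counting 7 letters and 11 half steps from C gives a major seventh.

M7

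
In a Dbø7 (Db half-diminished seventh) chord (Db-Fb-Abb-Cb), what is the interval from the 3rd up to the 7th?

perfect fifth

3rd = Fb; 7th = Cb.
Fb up to Cb spans 5 letter names and 7 semitones — a perfect fifth.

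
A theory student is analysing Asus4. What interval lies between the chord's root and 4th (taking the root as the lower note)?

perfect 4th

A sus4 is spelled A–D–E.
That puts A below D.
From A to D is 5 semitones, exactly the perfect fourth.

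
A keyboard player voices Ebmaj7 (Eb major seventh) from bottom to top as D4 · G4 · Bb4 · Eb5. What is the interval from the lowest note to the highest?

minor ninth

The outer voices are D4 and Eb5.
9 letter names make it a ninth; at 13 semitones (a half step narrower than major) the quality is minor.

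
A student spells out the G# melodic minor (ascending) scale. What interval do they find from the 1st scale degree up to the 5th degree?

perfect 5th

G# melodic minor: G# A# B C# D# E# F##.
That puts G# below D#.
G# up to D# spans 5 letter names and 7 semitones — a perfect fifth.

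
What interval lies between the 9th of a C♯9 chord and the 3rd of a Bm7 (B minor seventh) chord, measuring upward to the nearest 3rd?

The 9th of C♯9 is D♯; the 3rd of Bm7 (B minor seventh) is D.
From D♯ to D: 11 semitones over an octave = diminished.

diminished octave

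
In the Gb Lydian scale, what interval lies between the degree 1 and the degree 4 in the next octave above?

Gb lydian: Gb Ab Bb C Db Eb F.
So we need the interval from Gb up to C.
Gb up to C is 18 semitones, a half step wider than a perfect eleventh, so the interval is augmented.

augmented eleventh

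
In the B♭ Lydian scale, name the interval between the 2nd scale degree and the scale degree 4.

B♭ lydian: B♭ C D E F G A.
That puts C below E.
C up to E spans 3 letter names and 4 semitones — a major third.

major third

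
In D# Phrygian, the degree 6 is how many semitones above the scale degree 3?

The scale is D# E F# G# A# B C#.
F# up to B is a perfect fourth — 5 semitones.

5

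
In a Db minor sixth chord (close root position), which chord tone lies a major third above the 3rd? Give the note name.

Ab

Spelling the chord: Db, Fb, Ab, Bb.
The 3rd is Fb. A major third above Fb is Ab.
Ab is the chord's 5th.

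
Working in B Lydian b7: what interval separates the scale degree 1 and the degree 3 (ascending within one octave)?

major 3rd

B lydian dominant: B C♯ D♯ E♯ F♯ G♯ A.
Scale degree 1 = B; scale degree 3 = D♯.
Counting 3 letters and 4 half steps from B gives a major third.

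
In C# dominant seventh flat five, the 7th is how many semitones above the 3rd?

6

Spelling the chord: C#–E#–G–B.
E# to B is a diminished fifth: 6 semitones.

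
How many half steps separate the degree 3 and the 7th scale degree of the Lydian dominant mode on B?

The scale is B C# D# E# F# G# A.
D# up to A is a diminished fifth — 6 semitones.

6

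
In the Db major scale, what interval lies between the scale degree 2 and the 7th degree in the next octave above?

major thirteenth

Spelling the Db major scale: Db Eb F Gb Ab Bb C.
The scale degree 2 is Eb and the 7th scale degree (up an octave) is C.
Counting 13 letters and 21 half steps from Eb gives a major thirteenth.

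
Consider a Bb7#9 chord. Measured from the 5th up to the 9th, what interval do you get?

Bb7#9: Bb-D-F-Ab-C#.
The 5th is F and the 9th is C#.
From F to C#: 8 semitones over a fifth = augmented.

augmented 5th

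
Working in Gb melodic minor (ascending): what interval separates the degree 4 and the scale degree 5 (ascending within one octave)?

M2

The scale runs Gb Ab Bbb Cb Db Eb F.
That puts Cb below Db.
From Cb to Db is 2 semitones, exactly the major second.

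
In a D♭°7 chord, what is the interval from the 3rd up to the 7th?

D♭dim7: D♭–F♭–A𝄫–C𝄫.
So we need the interval from F♭ up to C𝄫.
F♭ up to C𝄫 is 6 semitones, a half step narrower than a perfect fifth, so the interval is diminished.

diminished fifth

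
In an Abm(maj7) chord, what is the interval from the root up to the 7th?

M7

The chord tones of AbmM7 are Ab, Cb, Eb, G.
Root = Ab; 7th = G.
From Ab to G is 11 semitones, exactly the major seventh.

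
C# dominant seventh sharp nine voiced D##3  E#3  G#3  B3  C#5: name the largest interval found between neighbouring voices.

Adjacent intervals: D##3→E#3 = minor second; E#3→G#3 = minor third; G#3→B3 = minor third; B3→C#5 = major ninth.
The largest is B3 to C#5, a major ninth (14 semitones).

major ninth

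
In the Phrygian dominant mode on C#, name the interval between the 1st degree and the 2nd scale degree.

minor second

C# phrygian dominant: C# D E# F# G# A B.
The 1st degree is C# and the 2nd degree is D.
2 letter names make it a second; at 1 semitone (a half step narrower than major) the quality is minor.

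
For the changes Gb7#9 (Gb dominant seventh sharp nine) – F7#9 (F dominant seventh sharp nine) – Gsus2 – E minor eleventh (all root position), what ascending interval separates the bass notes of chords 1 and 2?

major seventh

The roots are Gb and F.
Gb up to F spans 7 letter names and 11 semitones — a major seventh.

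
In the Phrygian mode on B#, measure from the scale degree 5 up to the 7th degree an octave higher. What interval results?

The scale runs B# C# D# E# F## G# A#.
That puts F## below A#.
10 letter names make it a tenth; at 15 semitones (a half step narrower than major) the quality is minor.

m10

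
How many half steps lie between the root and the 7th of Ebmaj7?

11

The chord tones of EbΔ7 are Eb G Bb D.
Eb to D is a major seventh: 11 semitones.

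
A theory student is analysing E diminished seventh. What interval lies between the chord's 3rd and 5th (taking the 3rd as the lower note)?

Edim7 (E diminished seventh) is spelled E–G–B♭–D♭.
So we need the interval from G up to B♭.
3 letter names make it a third; at 3 semitones (a half step narrower than major) the quality is minor.

minor third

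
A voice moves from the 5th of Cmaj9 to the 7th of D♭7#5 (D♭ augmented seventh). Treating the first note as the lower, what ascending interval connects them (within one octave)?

diminished 4th

Cmaj9 has G as its 5th, and D♭7#5 (D♭ augmented seventh) has C♭ as its 7th.
4 letter names make it a fourth; at 4 semitones (a half step narrower than perfect) the quality is diminished.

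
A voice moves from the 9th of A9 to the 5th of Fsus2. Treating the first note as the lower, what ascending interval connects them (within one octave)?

minor 2nd

A9 has B as its 9th, and Fsus2 has C as its 5th.
B up to C is 1 semitone, a half step narrower than a major second, so the interval is minor.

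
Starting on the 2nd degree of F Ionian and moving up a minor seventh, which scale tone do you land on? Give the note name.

F

The scale is F G A Bb C D E.
The 2nd degree is G; a minor seventh above that is F — scale degree 1.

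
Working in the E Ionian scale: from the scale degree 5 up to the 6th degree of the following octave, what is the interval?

major ninth

The scale runs E F♯ G♯ A B C♯ D♯.
Scale degree 5 = B; degree 6 (up an octave) = C♯.
From B to C♯ is 14 semitones, exactly the major ninth.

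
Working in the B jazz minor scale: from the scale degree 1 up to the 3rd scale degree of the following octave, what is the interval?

minor 10th

B melodic minor: B C# D E F# G# A#.
So we need the interval from B up to D.
From B to D: 15 semitones over a tenth = minor.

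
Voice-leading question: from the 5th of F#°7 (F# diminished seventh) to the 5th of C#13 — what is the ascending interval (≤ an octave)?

The 5th of F#°7 (F# diminished seventh) is C; the 5th of C#13 is G#.
From C to G#: 8 semitones over a fifth = augmented.

A5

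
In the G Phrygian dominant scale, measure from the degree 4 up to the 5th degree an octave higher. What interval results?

major ninth

Spelling the G Phrygian dominant scale: G A♭ B C D E♭ F.
Degree 4 = C; 5th scale degree (up an octave) = D.
Counting 9 letters and 14 half steps from C gives a major ninth.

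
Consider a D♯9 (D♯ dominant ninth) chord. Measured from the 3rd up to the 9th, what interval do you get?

minor 7th

D♯9 is spelled D♯ F𝄪 A♯ C♯ E♯.
The 3rd is F𝄪 and the 9th is E♯.
From F𝄪 to E♯: 10 semitones over a seventh = minor.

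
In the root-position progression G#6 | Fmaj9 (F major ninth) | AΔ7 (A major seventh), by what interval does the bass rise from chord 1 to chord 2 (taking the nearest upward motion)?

The roots are G# and F.
G# up to F is 9 semitones, a whole step narrower than a major seventh, so the interval is diminished.

diminished 7th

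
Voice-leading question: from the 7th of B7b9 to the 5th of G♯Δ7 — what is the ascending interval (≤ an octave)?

augmented fourth

B7b9 has A as its 7th, and G♯Δ7 has D♯ as its 5th.
From A to D♯: 6 semitones over a fourth = augmented.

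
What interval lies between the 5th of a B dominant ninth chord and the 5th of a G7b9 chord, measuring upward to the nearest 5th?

m6

The 5th of B dominant ninth is F♯; the 5th of G7b9 is D.
F♯ up to D is 8 semitones, a half step narrower than a major sixth, so the interval is minor.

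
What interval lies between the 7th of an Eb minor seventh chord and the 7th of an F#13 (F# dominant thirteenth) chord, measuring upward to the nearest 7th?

Eb minor seventh has Db as its 7th, and F#13 (F# dominant thirteenth) has E as its 7th.
2 letter names make it a second; at 3 semitones (a half step wider than major) the quality is augmented.

augmented second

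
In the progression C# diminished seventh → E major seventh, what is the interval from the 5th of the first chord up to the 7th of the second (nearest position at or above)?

The 5th of C# diminished seventh is G; the 7th of E major seventh is D#.
5 letter names make it a fifth; at 8 semitones (a half step wider than perfect) the quality is augmented.

augmented fifth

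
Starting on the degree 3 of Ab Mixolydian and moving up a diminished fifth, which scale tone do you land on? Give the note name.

Gb

The scale is Ab Bb C Db Eb F Gb.
The degree 3 is C; a diminished fifth above that is Gb — scale degree 7.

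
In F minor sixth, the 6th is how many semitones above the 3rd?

F minor sixth: F, Ab, C, D.
Ab to D is an augmented fourth: 6 semitones.

6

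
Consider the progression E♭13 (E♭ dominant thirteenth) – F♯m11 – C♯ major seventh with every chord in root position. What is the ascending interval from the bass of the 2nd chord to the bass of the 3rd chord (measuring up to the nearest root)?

perfect fifth

The roots are F♯ and C♯.
Counting 5 letters and 7 half steps from F♯ gives a perfect fifth.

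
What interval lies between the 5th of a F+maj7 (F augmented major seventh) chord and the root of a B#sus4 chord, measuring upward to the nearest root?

F+maj7 (F augmented major seventh) has C# as its 5th, and B#sus4 has B# as its root.
Counting 7 letters and 11 half steps from C# gives a major seventh.

M7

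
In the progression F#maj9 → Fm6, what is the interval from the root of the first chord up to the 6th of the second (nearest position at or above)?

The root of F#maj9 is F#; the 6th of Fm6 is D.
6 letter names make it a sixth; at 8 semitones (a half step narrower than major) the quality is minor.

minor 6th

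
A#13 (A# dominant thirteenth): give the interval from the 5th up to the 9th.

A#13 is spelled A# C## E# G# B# F##.
5th = E#; 9th = B#.
Counting 5 letters and 7 half steps from E# gives a perfect fifth.

perfect fifth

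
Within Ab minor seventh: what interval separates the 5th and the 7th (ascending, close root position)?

minor third

Ab minor seventh: Ab Cb Eb Gb.
The 5th is Eb and the 7th is Gb.
3 letter names make it a third; at 3 semitones (a half step narrower than major) the quality is minor.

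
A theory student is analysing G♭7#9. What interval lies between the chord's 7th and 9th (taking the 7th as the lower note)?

augmented third

The chord tones of G♭7#9 (G♭ dominant seventh sharp nine) are G♭-B♭-D♭-F♭-A.
7th = F♭; 9th = A.
From F♭ to A: 5 semitones over a third = augmented.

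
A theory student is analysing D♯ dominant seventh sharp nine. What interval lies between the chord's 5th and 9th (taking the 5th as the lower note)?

augmented fifth

D♯7#9 is spelled D♯-F𝄪-A♯-C♯-E𝄪.
So we need the interval from A♯ up to E𝄪.
5 letter names make it a fifth; at 8 semitones (a half step wider than perfect) the quality is augmented.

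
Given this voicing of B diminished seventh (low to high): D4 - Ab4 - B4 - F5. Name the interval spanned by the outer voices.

The outer voices are D4 and F5.
From D to F: 15 semitones over a tenth = minor.

minor tenth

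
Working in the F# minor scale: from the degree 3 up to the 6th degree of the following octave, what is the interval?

The scale runs F# G# A B C# D E.
The degree 3 is A and the degree 6 (up an octave) is D.
From A to D is 17 semitones, exactly the perfect eleventh.

perfect eleventh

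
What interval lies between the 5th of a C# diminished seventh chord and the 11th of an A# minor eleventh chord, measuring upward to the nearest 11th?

C# diminished seventh has G as its 5th, and A# minor eleventh has D# as its 11th.
5 letter names make it a fifth; at 8 semitones (a half step wider than perfect) the quality is augmented.

augmented fifth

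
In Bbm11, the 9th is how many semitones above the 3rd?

Bbm11: Bb, Db, F, Ab, C, Eb.
Db to C is a major seventh: 11 semitones.

11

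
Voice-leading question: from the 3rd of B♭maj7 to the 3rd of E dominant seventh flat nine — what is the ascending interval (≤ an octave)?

augmented fourth

The 3rd of B♭maj7 is D; the 3rd of E dominant seventh flat nine is G♯.
From D to G♯: 6 semitones over a fourth = augmented.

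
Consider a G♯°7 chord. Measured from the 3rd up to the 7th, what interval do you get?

diminished fifth

G♯°7 is spelled G♯, B, D, F.
3rd = B; 7th = F.
B up to F is 6 semitones, a half step narrower than a perfect fifth, so the interval is diminished.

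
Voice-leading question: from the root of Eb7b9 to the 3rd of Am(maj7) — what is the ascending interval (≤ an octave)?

major sixth

The root of Eb7b9 is Eb; the 3rd of Am(maj7) is C.
Counting 6 letters and 9 half steps from Eb gives a major sixth.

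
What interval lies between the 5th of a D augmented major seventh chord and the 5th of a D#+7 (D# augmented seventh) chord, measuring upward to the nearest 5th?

The 5th of D augmented major seventh is A#; the 5th of D#+7 (D# augmented seventh) is A##.
From A# to A##: 1 semitone over a unison = augmented.

augmented unison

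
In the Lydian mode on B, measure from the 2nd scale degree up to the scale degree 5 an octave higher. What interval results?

P11

B lydian: B C♯ D♯ E♯ F♯ G♯ A♯.
The 2nd scale degree is C♯ and the 5th degree (up an octave) is F♯.
C♯ up to F♯ spans 11 letter names and 17 semitones — a perfect eleventh.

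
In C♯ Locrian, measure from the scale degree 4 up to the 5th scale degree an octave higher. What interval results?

minor ninth

The scale runs C♯ D E F♯ G A B.
So we need the interval from F♯ up to G.
9 letter names make it a ninth; at 13 semitones (a half step narrower than major) the quality is minor.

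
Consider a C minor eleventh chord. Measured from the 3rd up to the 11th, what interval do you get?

major 9th

The chord tones of Cm11 are C–Eb–G–Bb–D–F.
The 3rd is Eb and the 11th is F.
From Eb to F is 14 semitones, exactly the major ninth.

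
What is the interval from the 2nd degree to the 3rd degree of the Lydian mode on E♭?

E♭ lydian: E♭ F G A B♭ C D.
The 2nd degree is F and the degree 3 is G.
F up to G spans 2 letter names and 2 semitones — a major second.

M2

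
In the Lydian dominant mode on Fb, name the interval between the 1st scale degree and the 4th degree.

augmented fourth

Spelling the Lydian dominant mode on Fb: Fb Gb Ab Bb Cb Db Ebb.
The 1st scale degree is Fb and the 4th scale degree is Bb.
Fb up to Bb is 6 semitones, a half step wider than a perfect fourth, so the interval is augmented.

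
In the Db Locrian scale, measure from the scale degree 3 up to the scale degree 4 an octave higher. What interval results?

major ninth

Db locrian: Db Ebb Fb Gb Abb Bbb Cb.
The scale degree 3 is Fb and the 4th degree (up an octave) is Gb.
Fb up to Gb spans 9 letter names and 14 semitones — a major ninth.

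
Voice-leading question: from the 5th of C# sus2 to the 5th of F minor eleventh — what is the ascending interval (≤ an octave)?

diminished 4th

C# sus2 has G# as its 5th, and F minor eleventh has C as its 5th.
G# up to C is 4 semitones, a half step narrower than a perfect fourth, so the interval is diminished.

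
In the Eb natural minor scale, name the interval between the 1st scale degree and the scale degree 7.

The scale runs Eb F Gb Ab Bb Cb Db.
1st scale degree = Eb; scale degree 7 = Db.
7 letter names make it a seventh; at 10 semitones (a half step narrower than major) the quality is minor.

m7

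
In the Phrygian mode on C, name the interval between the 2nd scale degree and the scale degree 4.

C phrygian: C Db Eb F G Ab Bb.
So we need the interval from Db up to F.
From Db to F is 4 semitones, exactly the major third.

major third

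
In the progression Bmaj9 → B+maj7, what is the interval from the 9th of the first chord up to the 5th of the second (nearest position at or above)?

augmented fourth

Bmaj9 has C# as its 9th, and B+maj7 has F## as its 5th.
From C# to F##: 6 semitones over a fourth = augmented.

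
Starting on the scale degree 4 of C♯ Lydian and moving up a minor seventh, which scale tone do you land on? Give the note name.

The scale is C♯ D♯ E♯ F𝄪 G♯ A♯ B♯.
The scale degree 4 is F𝄪; a minor seventh above that is E♯ — scale degree 3.

E#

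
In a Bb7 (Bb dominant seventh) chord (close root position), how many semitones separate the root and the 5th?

7

The chord tones of Bb dominant seventh are Bb–D–F–Ab.
Bb to F is a perfect fifth: 7 semitones.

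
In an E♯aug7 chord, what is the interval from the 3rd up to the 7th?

diminished fifth

Spelling the chord: E♯, G𝄪, B𝄪, D♯.
That puts G𝄪 below D♯.
G𝄪 up to D♯ is 6 semitones, a half step narrower than a perfect fifth, so the interval is diminished.
That tritone between 3rd and 7th is what gives the dominant seventh its pull toward resolution.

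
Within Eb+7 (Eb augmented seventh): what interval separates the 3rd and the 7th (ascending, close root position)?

Ebaug7: Eb G B Db.
That puts G below Db.
From G to Db: 6 semitones over a fifth = diminished.

diminished 5th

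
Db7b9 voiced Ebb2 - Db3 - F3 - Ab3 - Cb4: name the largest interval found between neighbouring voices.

M7

Adjacent intervals: Ebb2→Db3 = major seventh; Db3→F3 = major third; F3→Ab3 = minor third; Ab3→Cb4 = minor third.
The largest is Ebb2 to Db3, a major seventh (11 semitones).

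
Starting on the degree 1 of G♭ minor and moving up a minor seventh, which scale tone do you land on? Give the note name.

The scale is G♭ A♭ B𝄫 C♭ D♭ E𝄫 F♭.
The degree 1 is G♭; a minor seventh above that is F♭ — scale degree 7.

Fb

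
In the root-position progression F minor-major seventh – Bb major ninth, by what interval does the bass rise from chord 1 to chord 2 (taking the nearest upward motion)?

The roots are F and Bb.
Counting 4 letters and 5 half steps from F gives a perfect fourth.

perfect fourth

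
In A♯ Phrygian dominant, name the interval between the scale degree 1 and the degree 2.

minor second

A♯ phrygian dominant: A♯ B C𝄪 D♯ E♯ F♯ G♯.
The scale degree 1 is A♯ and the degree 2 is B.
A♯ up to B is 1 semitone, a half step narrower than a major second, so the interval is minor.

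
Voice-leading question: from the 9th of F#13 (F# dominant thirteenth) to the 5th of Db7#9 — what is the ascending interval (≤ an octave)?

diminished second

The 9th of F#13 (F# dominant thirteenth) is G#; the 5th of Db7#9 is Ab.
From G# to Ab: 0 semitones over a second = diminished.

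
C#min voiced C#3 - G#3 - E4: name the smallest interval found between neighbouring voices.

perfect 5th

Adjacent intervals: C#3→G#3 = perfect fifth; G#3→E4 = minor sixth.
The smallest is C#3 to G#3, a perfect fifth (7 semitones).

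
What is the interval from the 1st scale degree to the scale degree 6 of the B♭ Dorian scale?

Spelling the B♭ Dorian scale: B♭ C D♭ E♭ F G A♭.
1st scale degree = B♭; degree 6 = G.
From B♭ to G is 9 semitones, exactly the major sixth.

major sixth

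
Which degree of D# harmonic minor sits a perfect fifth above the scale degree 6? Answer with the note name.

F#

The scale is D# E# F# G# A# B C##.
The scale degree 6 is B; a perfect fifth above that is F# — scale degree 3.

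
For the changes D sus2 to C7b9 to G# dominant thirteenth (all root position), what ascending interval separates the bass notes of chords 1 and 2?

minor 7th

The roots are D and C.
D up to C is 10 semitones, a half step narrower than a major seventh, so the interval is minor.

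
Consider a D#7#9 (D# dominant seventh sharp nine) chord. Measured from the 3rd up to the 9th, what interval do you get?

major seventh

D#7#9 (D# dominant seventh sharp nine) is spelled D#, F##, A#, C#, E##.
The 3rd is F## and the 9th is E##.
From F## to E## is 11 semitones, exactly the major seventh.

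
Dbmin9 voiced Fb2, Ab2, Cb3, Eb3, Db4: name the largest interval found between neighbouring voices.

Adjacent intervals: Fb2→Ab2 = major third; Ab2→Cb3 = minor third; Cb3→Eb3 = major third; Eb3→Db4 = minor seventh.
The largest is Eb3 to Db4, a minor seventh (10 semitones).

minor seventh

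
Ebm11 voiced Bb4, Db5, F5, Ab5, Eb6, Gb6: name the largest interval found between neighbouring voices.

perfect fifth

Adjacent intervals: Bb4→Db5 = minor third; Db5→F5 = major third; F5→Ab5 = minor third; Ab5→Eb6 = perfect fifth; Eb6→Gb6 = minor third.
The largest is Ab5 to Eb6, a perfect fifth (7 semitones).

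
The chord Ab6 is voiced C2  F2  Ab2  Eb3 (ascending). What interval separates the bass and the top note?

minor tenth

The outer voices are C2 and Eb3.
10 letter names make it a tenth; at 15 semitones (a half step narrower than major) the quality is minor.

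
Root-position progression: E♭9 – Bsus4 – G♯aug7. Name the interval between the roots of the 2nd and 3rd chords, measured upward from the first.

major 6th

The roots are B and G♯.
B up to G♯ spans 6 letter names and 9 semitones — a major sixth.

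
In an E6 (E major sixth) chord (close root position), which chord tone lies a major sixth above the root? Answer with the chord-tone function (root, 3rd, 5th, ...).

E6 (E major sixth) is spelled E-G#-B-C#.
The root is E. A major sixth above E is C#.
C# is the chord's 6th.

6th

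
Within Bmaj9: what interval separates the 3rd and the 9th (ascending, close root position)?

The chord tones of Bmaj9 are B, D#, F#, A#, C#.
The 3rd is D# and the 9th is C#.
D# up to C# is 10 semitones, a half step narrower than a major seventh, so the interval is minor.

minor seventh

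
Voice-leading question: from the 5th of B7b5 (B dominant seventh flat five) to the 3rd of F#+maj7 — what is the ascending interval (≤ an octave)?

B7b5 (B dominant seventh flat five) has F as its 5th, and F#+maj7 has A# as its 3rd.
3 letter names make it a third; at 5 semitones (a half step wider than major) the quality is augmented.

augmented third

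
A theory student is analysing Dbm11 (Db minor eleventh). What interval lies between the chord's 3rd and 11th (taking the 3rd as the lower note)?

Spelling the chord: Db–Fb–Ab–Cb–Eb–Gb.
So we need the interval from Fb up to Gb.
Fb up to Gb spans 9 letter names and 14 semitones — a major ninth.

major 9th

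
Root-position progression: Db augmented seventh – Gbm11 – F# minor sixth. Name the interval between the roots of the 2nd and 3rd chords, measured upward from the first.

augmented 7th

The roots are Gb and F#.
From Gb to F#: 12 semitones over a seventh = augmented.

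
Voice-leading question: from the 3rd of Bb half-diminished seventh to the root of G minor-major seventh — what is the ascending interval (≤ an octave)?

Bb half-diminished seventh has Db as its 3rd, and G minor-major seventh has G as its root.
Db up to G is 6 semitones, a half step wider than a perfect fourth, so the interval is augmented.

augmented fourth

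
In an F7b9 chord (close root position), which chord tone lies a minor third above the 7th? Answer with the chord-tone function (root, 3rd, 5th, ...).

The chord tones of F7b9 (F dominant seventh flat nine) are F, A, C, Eb, Gb.
The 7th is Eb. A minor third above Eb is Gb.
Gb is the chord's 9th.

9th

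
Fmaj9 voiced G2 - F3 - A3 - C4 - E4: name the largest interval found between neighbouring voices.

Adjacent intervals: G2→F3 = minor seventh; F3→A3 = major third; A3→C4 = minor third; C4→E4 = major third.
The largest is G2 to F3, a minor seventh (10 semitones).

m7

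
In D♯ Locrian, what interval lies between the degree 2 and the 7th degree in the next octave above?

The scale runs D♯ E F♯ G♯ A B C♯.
That puts E below C♯.
E up to C♯ spans 13 letter names and 21 semitones — a major thirteenth.

major thirteenth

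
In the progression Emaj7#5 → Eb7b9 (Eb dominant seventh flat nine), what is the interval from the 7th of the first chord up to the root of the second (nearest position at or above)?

diminished second

The 7th of Emaj7#5 is D#; the root of Eb7b9 (Eb dominant seventh flat nine) is Eb.
D# up to Eb is 0 semitones, a whole step narrower than a major second, so the interval is diminished.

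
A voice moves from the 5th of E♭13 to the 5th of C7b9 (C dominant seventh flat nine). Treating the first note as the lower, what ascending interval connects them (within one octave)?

The 5th of E♭13 is B♭; the 5th of C7b9 (C dominant seventh flat nine) is G.
Counting 6 letters and 9 half steps from B♭ gives a major sixth.

major sixth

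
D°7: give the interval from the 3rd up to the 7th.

The chord tones of D°7 are D-F-A♭-C♭.
The 3rd is F and the 7th is C♭.
F up to C♭ is 6 semitones, a half step narrower than a perfect fifth, so the interval is diminished.

diminished fifth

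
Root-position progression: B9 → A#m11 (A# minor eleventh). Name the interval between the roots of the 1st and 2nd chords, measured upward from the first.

major seventh

The roots are B and A#.
From B to A# is 11 semitones, exactly the major seventh.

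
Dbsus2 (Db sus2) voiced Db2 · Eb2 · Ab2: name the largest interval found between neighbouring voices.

perfect fourth

Adjacent intervals: Db2→Eb2 = major second; Eb2→Ab2 = perfect fourth.
The largest is Eb2 to Ab2, a perfect fourth (5 semitones).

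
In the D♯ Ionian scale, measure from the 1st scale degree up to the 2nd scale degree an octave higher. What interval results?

Spelling the D♯ Ionian scale: D♯ E♯ F𝄪 G♯ A♯ B♯ C𝄪.
That puts D♯ below E♯.
D♯ up to E♯ spans 9 letter names and 14 semitones — a major ninth.

major ninth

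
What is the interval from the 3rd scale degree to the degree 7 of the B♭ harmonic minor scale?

augmented fifth

The scale runs B♭ C D♭ E♭ F G♭ A.
3rd scale degree = D♭; 7th scale degree = A.
D♭ up to A is 8 semitones, a half step wider than a perfect fifth, so the interval is augmented.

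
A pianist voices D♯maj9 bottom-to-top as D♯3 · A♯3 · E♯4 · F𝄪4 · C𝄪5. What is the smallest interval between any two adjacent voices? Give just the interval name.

major second

Adjacent intervals: D♯3→A♯3 = perfect fifth; A♯3→E♯4 = perfect fifth; E♯4→F𝄪4 = major second; F𝄪4→C𝄪5 = perfect fifth.
The smallest is E♯4 to F𝄪4, a major second (2 semitones).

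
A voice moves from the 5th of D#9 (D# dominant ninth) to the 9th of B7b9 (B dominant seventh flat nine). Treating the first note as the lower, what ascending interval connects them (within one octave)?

diminished third

The 5th of D#9 (D# dominant ninth) is A#; the 9th of B7b9 (B dominant seventh flat nine) is C.
From A# to C: 2 semitones over a third = diminished.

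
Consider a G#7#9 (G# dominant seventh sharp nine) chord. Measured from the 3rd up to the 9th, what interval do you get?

The chord tones of G# dominant seventh sharp nine are G#-B#-D#-F#-A##.
3rd = B#; 9th = A##.
From B# to A## is 11 semitones, exactly the major seventh.

major seventh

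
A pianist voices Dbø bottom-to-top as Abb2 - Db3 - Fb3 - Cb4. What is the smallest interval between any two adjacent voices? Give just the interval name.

minor third

Adjacent intervals: Abb2→Db3 = augmented fourth; Db3→Fb3 = minor third; Fb3→Cb4 = perfect fifth.
The smallest is Db3 to Fb3, a minor third (3 semitones).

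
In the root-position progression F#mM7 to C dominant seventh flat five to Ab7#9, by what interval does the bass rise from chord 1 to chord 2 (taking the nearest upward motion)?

The roots are F# and C.
F# up to C is 6 semitones, a half step narrower than a perfect fifth, so the interval is diminished.

diminished fifth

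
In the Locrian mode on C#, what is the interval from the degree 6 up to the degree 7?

Spelling the Locrian mode on C#: C# D E F# G A B.
That puts A below B.
Counting 2 letters and 2 half steps from A gives a major second.

M2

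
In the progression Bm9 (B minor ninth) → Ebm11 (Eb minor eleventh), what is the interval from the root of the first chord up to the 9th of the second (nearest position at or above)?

Bm9 (B minor ninth) has B as its root, and Ebm11 (Eb minor eleventh) has F as its 9th.
5 letter names make it a fifth; at 6 semitones (a half step narrower than perfect) the quality is diminished.

diminished fifth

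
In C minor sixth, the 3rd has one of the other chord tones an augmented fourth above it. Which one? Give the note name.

Spelling the chord: C, Eb, G, A.
The 3rd is Eb. An augmented fourth above Eb is A.
A is the chord's 6th.

A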